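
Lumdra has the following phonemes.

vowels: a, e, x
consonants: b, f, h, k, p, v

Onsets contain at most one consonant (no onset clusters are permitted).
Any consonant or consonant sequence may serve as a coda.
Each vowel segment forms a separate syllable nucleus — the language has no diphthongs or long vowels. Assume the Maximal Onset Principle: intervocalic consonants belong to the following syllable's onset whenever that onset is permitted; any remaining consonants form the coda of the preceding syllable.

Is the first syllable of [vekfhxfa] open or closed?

closed

Nuclei (vowels): e, x, a → 3 syllables.
Between /e/ (V1) and /x/ (V2): /kfh/ splits as /kf/ + /h/ (/h/ is the longest suffix that is a licit onset).
Between /x/ (V2) and /a/ (V3): /f/ is a single consonant, so it becomes the next onset.
Syllabification: vekf.hx.fa.
Syllable 1 is /vekf/ with coda /kf/, so it is closed.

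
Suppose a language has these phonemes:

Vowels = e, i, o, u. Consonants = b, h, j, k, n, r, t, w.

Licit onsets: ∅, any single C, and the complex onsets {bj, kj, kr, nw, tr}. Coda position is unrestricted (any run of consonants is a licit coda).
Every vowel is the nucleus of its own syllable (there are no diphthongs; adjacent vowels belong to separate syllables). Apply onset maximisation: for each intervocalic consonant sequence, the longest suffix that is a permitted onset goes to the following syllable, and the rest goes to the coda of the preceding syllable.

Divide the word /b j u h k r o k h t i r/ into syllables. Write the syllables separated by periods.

Nuclei (vowels): u, o, i → 3 syllables.
σ1/σ2 boundary: /hkr/ — longest licit onset from the right is /kr/, leaving /h/ as coda.
σ2/σ3 boundary: cluster /kht/ — the longest permitted-onset suffix is /t/; onset = /t/, preceding coda = /kh/.

bjuh.krokh.tir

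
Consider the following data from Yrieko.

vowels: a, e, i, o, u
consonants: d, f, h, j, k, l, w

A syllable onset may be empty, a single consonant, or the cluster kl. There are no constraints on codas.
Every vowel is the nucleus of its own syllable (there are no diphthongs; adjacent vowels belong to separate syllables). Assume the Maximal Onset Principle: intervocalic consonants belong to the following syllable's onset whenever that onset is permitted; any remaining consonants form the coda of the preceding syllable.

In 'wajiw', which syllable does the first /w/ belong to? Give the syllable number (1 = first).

1

Nuclei (vowels): a, i → 2 syllables.
V1 /a/ – V2 /i/: just /j/ — single C goes to the following onset.
Syllabification: wa.jiw.
The first /w/ is in the onset of syllable 1 (/wa/).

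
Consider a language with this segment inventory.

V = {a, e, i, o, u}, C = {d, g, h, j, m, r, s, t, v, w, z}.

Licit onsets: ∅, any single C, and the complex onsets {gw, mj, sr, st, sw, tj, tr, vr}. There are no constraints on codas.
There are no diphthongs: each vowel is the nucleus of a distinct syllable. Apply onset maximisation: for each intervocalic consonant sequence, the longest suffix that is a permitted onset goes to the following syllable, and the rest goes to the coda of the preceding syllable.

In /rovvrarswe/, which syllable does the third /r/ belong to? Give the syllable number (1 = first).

Nuclei (vowels): o, a, e → 3 syllables.
/o…a/ gap (V1→V2): /vvr/; trying suffixes from longest down, /vr/ is the first permitted one, so coda /v/ | onset /vr/.
/a…e/ gap (V2→V3): cluster /rsw/ — the longest permitted-onset suffix is /sw/; onset = /sw/, preceding coda = /r/.
Syllabification: rov.vrar.swe.
The third /r/ is in the coda of syllable 2 (/vrar/).

2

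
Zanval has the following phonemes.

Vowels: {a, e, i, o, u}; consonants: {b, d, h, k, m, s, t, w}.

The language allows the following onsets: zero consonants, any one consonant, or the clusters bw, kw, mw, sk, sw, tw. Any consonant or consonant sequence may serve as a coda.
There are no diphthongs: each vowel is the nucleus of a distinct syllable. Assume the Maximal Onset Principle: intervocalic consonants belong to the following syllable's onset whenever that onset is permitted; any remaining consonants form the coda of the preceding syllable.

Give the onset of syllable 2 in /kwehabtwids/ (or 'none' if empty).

Nuclei (vowels): e, a, i → 3 syllables.
V1 /e/ – V2 /a/: /h/ is a single consonant, so it becomes the next onset.
V2 /a/ – V3 /i/: /btw/ — longest licit onset from the right is /tw/, leaving /b/ as coda.
Putting it together: kwe.hab.twids.
Syllable 2 is /hab/: onset /h/, nucleus /a/, coda /b/.

h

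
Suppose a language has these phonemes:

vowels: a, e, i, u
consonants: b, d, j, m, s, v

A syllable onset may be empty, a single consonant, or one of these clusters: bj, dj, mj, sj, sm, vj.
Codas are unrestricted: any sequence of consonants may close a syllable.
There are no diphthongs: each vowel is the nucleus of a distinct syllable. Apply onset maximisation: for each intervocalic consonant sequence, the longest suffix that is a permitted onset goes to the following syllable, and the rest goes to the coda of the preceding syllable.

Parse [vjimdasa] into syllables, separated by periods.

Nuclei (vowels): i, a, a → 3 syllables.
/i…a/ gap (V1→V2): /md/ splits as /m/ + /d/ (/d/ is the longest suffix that is a licit onset).
/a…a/ gap (V2→V3): just /s/ — single C goes to the following onset.

vjim.da.sa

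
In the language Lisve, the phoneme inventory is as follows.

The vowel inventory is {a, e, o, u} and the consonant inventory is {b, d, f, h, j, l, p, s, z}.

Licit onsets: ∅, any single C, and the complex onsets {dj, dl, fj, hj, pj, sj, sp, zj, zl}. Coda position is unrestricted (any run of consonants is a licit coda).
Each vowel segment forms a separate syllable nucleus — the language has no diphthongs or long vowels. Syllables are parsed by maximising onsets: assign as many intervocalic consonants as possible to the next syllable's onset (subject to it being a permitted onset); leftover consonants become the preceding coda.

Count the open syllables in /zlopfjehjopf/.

1

The vowels are o, e, o — 3 nuclei, so 3 syllables.
V1 /o/ – V2 /e/: /pfj/ splits as /p/ + /fj/ (/fj/ is the longest suffix that is a licit onset).
V2 /e/ – V3 /o/: /hj/ — entire cluster is a permitted onset → onset /hj/, coda ∅.
Result: zlop.fje.hjopf.
Classifying each syllable: /zlop/ (closed), /fje/ (open), /hjopf/ (closed).
Open syllables: 1.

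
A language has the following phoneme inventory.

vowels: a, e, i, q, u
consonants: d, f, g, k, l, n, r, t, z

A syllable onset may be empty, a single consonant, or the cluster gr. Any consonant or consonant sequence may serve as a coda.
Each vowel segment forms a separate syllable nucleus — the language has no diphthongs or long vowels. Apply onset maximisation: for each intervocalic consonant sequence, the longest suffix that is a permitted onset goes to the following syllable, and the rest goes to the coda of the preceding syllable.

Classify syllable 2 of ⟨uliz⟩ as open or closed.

closed

Nuclei (vowels): u, i → 2 syllables.
V1 /u/ – V2 /i/: /l/ is a single consonant, so it becomes the next onset.
Result: u.liz.
Syllable 2 is /liz/ with coda /z/, so it is closed.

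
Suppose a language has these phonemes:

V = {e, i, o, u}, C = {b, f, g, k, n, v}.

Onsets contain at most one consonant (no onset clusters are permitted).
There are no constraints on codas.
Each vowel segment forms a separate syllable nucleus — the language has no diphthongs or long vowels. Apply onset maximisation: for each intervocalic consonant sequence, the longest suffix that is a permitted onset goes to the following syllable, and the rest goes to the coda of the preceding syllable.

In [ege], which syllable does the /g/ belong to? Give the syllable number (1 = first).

2

The vowels are e, e — 2 nuclei, so 2 syllables.
/e…e/ gap (V1→V2): just /g/ — single C goes to the following onset.
So the parse is e.ge.
The /g/ is in the onset of syllable 2 (/ge/).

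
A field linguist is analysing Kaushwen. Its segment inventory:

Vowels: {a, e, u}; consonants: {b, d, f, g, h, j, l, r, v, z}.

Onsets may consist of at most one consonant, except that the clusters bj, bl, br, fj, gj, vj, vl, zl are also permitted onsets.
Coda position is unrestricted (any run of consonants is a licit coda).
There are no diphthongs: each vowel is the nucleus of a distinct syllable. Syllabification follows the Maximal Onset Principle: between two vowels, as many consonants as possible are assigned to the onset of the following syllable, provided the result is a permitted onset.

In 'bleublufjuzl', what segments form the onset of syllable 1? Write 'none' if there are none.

bl

Vowels present: e, u, u, u; each is a nucleus, giving 4 syllables.
/e…u/ gap (V1→V2): nothing intervenes; syllable break is V.V.
/u…u/ gap (V2→V3): cluster /bl/ — /bl/ is itself a permitted onset, so the whole cluster goes right; preceding coda = ∅.
/u…u/ gap (V3→V4): /fj/ is a licit onset in full, so it all attaches to the next syllable.
Syllabification: ble.u.blu.fjuzl.
Syllable 1 is /ble/: onset /bl/, nucleus /e/, coda ∅.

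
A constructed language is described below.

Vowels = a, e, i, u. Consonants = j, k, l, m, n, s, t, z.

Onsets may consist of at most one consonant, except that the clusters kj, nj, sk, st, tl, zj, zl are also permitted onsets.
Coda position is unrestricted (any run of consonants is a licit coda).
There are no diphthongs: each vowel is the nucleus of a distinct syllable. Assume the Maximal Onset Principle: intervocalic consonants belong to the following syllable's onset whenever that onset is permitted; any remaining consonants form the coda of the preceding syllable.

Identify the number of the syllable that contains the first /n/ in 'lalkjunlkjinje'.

2

Nuclei (vowels): a, u, i, e → 4 syllables.
σ1/σ2 boundary: /lkj/ — longest licit onset from the right is /kj/, leaving /l/ as coda.
σ2/σ3 boundary: cluster /nlkj/ — the longest permitted-onset suffix is /kj/; onset = /kj/, preceding coda = /nl/.
σ3/σ4 boundary: /nj/ — entire cluster is a permitted onset → onset /nj/, coda ∅.
Result: lal.kjunl.kji.nje.
The first /n/ is in the coda of syllable 2 (/kjunl/).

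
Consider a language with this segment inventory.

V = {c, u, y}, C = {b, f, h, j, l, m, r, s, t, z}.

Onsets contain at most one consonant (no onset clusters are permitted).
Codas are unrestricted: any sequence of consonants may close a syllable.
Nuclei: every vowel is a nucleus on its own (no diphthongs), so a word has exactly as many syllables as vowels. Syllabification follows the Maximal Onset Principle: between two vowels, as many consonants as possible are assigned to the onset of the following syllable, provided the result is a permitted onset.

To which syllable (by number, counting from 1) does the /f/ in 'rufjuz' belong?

1

Vowels present: u, u; each is a nucleus, giving 2 syllables.
Between /u/ (V1) and /u/ (V2): /fj/ splits as /f/ + /j/ (/j/ is the longest suffix that is a licit onset).
Syllabification: ruf.juz.
The /f/ is in the coda of syllable 1 (/ruf/).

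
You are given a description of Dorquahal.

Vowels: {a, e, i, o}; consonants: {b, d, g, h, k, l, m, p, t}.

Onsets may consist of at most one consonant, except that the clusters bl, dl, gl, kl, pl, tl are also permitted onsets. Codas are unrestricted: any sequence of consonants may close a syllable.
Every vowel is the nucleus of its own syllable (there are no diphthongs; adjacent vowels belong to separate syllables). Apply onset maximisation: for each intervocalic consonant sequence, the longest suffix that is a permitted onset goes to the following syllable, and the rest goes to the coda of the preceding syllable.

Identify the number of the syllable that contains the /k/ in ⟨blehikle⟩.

The vowels are e, i, e — 3 nuclei, so 3 syllables.
V1 /e/ – V2 /i/: just /h/ — single C goes to the following onset.
V2 /i/ – V3 /e/: cluster /kl/ — /kl/ is itself a permitted onset, so the whole cluster goes right; preceding coda = ∅.
Result: ble.hi.kle.
The /k/ is in the onset of syllable 3 (/kle/).

3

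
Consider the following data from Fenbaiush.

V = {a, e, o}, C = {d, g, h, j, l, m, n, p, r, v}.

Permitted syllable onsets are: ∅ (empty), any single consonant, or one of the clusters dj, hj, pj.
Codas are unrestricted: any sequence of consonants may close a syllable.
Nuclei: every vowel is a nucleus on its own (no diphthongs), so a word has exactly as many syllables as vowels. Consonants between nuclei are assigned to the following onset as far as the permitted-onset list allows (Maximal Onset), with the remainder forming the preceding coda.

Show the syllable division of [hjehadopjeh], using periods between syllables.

hje.ha.do.pjeh

Vowels present: e, a, o, e; each is a nucleus, giving 4 syllables.
σ1/σ2 boundary: just /h/ — single C goes to the following onset.
σ2/σ3 boundary: /d/ is a single consonant, so it becomes the next onset.
σ3/σ4 boundary: /pj/ — entire cluster is a permitted onset → onset /pj/, coda ∅.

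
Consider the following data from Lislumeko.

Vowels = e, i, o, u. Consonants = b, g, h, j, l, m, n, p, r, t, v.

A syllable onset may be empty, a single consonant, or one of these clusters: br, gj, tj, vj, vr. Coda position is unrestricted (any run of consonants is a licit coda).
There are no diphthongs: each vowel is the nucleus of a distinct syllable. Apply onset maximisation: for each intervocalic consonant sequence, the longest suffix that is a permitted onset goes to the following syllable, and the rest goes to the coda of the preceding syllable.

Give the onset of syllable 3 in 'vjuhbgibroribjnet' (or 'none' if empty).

Nuclei (vowels): u, i, o, i, e → 5 syllables.
V1 /u/ – V2 /i/: /hbg/ splits as /hb/ + /g/ (/g/ is the longest suffix that is a licit onset).
V2 /i/ – V3 /o/: /br/ — entire cluster is a permitted onset → onset /br/, coda ∅.
V3 /o/ – V4 /i/: /r/ is a single consonant, so it becomes the next onset.
V4 /i/ – V5 /e/: /bjn/ — longest licit onset from the right is /n/, leaving /bj/ as coda.
Syllabification: vjuhb.gi.bro.ribj.net.
Syllable 3 is /bro/: onset /br/, nucleus /o/, coda ∅.

br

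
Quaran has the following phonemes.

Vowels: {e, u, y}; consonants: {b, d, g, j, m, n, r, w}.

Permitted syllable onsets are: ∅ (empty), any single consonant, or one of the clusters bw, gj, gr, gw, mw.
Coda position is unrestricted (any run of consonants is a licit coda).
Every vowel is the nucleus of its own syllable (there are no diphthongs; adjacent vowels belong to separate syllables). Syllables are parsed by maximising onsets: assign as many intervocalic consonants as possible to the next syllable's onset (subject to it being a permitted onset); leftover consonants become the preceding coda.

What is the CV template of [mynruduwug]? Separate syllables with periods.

CVC.CV.CV.CVC

Vowels present: y, u, u, u; each is a nucleus, giving 4 syllables.
/y…u/ gap (V1→V2): cluster /nr/ — the longest permitted-onset suffix is /r/; onset = /r/, preceding coda = /n/.
/u…u/ gap (V2→V3): /d/ is a single consonant, so it becomes the next onset.
/u…u/ gap (V3→V4): /w/ → onset of the next syllable (single consonants are always licit onsets).
So the parse is myn.ru.du.wug.
Mapping each syllable to C/V: /myn/ → CVC, /ru/ → CV, /du/ → CV, /wug/ → CVC.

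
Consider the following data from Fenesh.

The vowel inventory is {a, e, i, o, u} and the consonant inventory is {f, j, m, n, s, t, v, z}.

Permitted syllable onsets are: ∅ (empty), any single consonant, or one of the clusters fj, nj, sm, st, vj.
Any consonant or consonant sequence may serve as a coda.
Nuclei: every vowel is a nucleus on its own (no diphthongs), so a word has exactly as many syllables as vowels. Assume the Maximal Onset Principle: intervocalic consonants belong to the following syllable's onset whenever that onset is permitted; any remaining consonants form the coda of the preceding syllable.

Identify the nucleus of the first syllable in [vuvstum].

The vowels are u, u — 2 nuclei, so 2 syllables.
The first nucleus (vowel 1 from the left) is /u/.

u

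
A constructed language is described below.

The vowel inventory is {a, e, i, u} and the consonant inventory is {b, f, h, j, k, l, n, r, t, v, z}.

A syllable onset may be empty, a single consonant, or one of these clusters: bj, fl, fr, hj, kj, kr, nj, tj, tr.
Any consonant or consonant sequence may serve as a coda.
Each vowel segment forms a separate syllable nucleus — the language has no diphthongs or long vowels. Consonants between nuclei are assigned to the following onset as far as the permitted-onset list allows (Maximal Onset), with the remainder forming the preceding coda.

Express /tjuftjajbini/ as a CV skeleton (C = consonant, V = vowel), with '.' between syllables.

The vowels are u, a, i, i — 4 nuclei, so 4 syllables.
V1 /u/ – V2 /a/: /ftj/ — longest licit onset from the right is /tj/, leaving /f/ as coda.
V2 /a/ – V3 /i/: /jb/; trying suffixes from longest down, /b/ is the first permitted one, so coda /j/ | onset /b/.
V3 /i/ – V4 /i/: just /n/ — single C goes to the following onset.
Result: tjuf.tjaj.bi.ni.
Mapping each syllable to C/V: /tjuf/ → CCVC, /tjaj/ → CCVC, /bi/ → CV, /ni/ → CV.

CCVC.CCVC.CV.CV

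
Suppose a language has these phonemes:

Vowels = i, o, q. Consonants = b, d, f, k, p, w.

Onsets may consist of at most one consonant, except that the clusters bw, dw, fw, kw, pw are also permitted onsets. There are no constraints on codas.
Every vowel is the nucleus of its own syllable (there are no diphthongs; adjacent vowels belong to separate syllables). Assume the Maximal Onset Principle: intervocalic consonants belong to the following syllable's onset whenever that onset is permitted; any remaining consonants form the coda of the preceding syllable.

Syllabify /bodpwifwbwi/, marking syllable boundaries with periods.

bod.pwifw.bwi

Vowels present: o, i, i; each is a nucleus, giving 3 syllables.
σ1/σ2 boundary: /dpw/ splits as /d/ + /pw/ (/pw/ is the longest suffix that is a licit onset).
σ2/σ3 boundary: /fwbw/ splits as /fw/ + /bw/ (/bw/ is the longest suffix that is a licit onset).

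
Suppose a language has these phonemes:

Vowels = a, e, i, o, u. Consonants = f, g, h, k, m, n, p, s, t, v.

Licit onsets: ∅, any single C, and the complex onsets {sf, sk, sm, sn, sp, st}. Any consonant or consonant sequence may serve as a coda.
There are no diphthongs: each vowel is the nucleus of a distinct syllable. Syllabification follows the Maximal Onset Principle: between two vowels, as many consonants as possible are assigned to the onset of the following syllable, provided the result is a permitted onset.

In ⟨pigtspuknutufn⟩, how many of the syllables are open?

1

The vowels are i, u, u, u — 4 nuclei, so 4 syllables.
V1 /i/ – V2 /u/: cluster /gtsp/ — the longest permitted-onset suffix is /sp/; onset = /sp/, preceding coda = /gt/.
V2 /u/ – V3 /u/: /kn/; trying suffixes from longest down, /n/ is the first permitted one, so coda /k/ | onset /n/.
V3 /u/ – V4 /u/: just /t/ — single C goes to the following onset.
Syllabification: pigt.spuk.nu.tufn.
Classifying each syllable: /pigt/ (closed), /spuk/ (closed), /nu/ (open), /tufn/ (closed).
Open syllables: 1.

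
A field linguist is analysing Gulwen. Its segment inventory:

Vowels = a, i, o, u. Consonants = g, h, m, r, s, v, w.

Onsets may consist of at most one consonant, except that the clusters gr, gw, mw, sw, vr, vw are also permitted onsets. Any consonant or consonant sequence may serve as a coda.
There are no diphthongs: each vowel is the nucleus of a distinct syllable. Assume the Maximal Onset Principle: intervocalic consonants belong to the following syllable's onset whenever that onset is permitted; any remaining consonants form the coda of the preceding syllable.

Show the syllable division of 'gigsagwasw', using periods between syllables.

Vowels present: i, a, a; each is a nucleus, giving 3 syllables.
σ1/σ2 boundary: /gs/ splits as /g/ + /s/ (/s/ is the longest suffix that is a licit onset).
σ2/σ3 boundary: /gw/ — entire cluster is a permitted onset → onset /gw/, coda ∅.

gig.sa.gwasw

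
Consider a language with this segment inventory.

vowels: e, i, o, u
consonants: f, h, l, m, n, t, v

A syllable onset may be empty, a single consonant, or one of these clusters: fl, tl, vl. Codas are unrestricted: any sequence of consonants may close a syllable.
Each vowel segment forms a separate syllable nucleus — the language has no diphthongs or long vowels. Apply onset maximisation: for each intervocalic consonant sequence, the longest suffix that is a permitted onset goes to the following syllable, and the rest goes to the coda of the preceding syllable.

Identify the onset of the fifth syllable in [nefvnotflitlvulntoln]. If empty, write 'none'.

Nuclei (vowels): e, o, i, u, o → 5 syllables.
σ1/σ2 boundary: /fvn/; trying suffixes from longest down, /n/ is the first permitted one, so coda /fv/ | onset /n/.
σ2/σ3 boundary: /tfl/ splits as /t/ + /fl/ (/fl/ is the longest suffix that is a licit onset).
σ3/σ4 boundary: /tlv/ splits as /tl/ + /v/ (/v/ is the longest suffix that is a licit onset).
σ4/σ5 boundary: /lnt/ — longest licit onset from the right is /t/, leaving /ln/ as coda.
So the parse is nefv.not.flitl.vuln.toln.
Syllable 5 is /toln/: onset /t/, nucleus /o/, coda /ln/.

t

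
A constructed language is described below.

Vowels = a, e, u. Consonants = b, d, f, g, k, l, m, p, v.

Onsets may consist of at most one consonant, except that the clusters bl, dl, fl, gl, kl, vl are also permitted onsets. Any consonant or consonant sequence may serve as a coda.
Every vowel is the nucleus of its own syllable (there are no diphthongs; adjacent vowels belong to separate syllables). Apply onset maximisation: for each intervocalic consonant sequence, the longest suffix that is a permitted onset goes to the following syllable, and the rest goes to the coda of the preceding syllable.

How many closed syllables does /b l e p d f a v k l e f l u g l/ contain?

Vowels present: e, a, e, u; each is a nucleus, giving 4 syllables.
σ1/σ2 boundary: cluster /pdf/ — the longest permitted-onset suffix is /f/; onset = /f/, preceding coda = /pd/.
σ2/σ3 boundary: /vkl/ splits as /v/ + /kl/ (/kl/ is the longest suffix that is a licit onset).
σ3/σ4 boundary: /fl/ — entire cluster is a permitted onset → onset /fl/, coda ∅.
So the parse is blepd.fav.kle.flugl.
Classifying each syllable: /blepd/ (closed), /fav/ (closed), /kle/ (open), /flugl/ (closed).
Closed syllables: 3.

3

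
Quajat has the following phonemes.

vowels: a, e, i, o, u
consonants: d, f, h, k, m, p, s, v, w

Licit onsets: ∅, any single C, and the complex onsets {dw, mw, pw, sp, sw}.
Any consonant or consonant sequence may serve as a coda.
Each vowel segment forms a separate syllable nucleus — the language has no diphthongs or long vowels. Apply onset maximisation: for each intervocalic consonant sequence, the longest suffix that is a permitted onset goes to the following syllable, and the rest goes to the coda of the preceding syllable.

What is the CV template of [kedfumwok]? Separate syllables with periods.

CVC.CV.CCVC

Nuclei (vowels): e, u, o → 3 syllables.
/e…u/ gap (V1→V2): cluster /df/ — the longest permitted-onset suffix is /f/; onset = /f/, preceding coda = /d/.
/u…o/ gap (V2→V3): /mw/ — entire cluster is a permitted onset → onset /mw/, coda ∅.
Result: ked.fu.mwok.
Mapping each syllable to C/V: /ked/ → CVC, /fu/ → CV, /mwok/ → CCVC.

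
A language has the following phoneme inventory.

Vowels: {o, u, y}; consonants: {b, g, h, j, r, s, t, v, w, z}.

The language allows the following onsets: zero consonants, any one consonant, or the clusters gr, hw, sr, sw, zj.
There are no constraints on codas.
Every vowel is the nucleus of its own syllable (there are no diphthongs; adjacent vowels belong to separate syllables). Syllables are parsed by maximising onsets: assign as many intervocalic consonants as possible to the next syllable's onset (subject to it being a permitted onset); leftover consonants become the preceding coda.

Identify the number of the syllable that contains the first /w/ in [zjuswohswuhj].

2

The vowels are u, o, u — 3 nuclei, so 3 syllables.
σ1/σ2 boundary: /sw/ is a licit onset in full, so it all attaches to the next syllable.
σ2/σ3 boundary: /hsw/ — longest licit onset from the right is /sw/, leaving /h/ as coda.
So the parse is zju.swoh.swuhj.
The first /w/ is in the onset of syllable 2 (/swoh/).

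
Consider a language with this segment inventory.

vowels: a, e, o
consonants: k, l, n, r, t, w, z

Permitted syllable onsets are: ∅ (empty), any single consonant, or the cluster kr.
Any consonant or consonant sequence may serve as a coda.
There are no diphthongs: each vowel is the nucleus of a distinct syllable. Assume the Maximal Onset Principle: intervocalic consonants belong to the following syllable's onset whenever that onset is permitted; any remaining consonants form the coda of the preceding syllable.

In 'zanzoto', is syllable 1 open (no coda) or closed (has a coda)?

closed

Nuclei (vowels): a, o, o → 3 syllables.
/a…o/ gap (V1→V2): /nz/ splits as /n/ + /z/ (/z/ is the longest suffix that is a licit onset).
/o…o/ gap (V2→V3): /t/ → onset of the next syllable (single consonants are always licit onsets).
So the parse is zan.zo.to.
Syllable 1 is /zan/ with coda /n/, so it is closed.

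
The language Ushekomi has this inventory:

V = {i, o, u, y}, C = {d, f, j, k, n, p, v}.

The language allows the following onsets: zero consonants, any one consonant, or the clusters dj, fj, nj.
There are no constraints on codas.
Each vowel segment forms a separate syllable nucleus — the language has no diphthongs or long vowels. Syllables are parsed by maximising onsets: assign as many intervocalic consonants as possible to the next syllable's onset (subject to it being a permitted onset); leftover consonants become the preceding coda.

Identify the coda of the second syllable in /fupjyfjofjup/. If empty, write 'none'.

The vowels are u, y, o, u — 4 nuclei, so 4 syllables.
/u…y/ gap (V1→V2): cluster /pj/ — the longest permitted-onset suffix is /j/; onset = /j/, preceding coda = /p/.
/y…o/ gap (V2→V3): cluster /fj/ — /fj/ is itself a permitted onset, so the whole cluster goes right; preceding coda = ∅.
/o…u/ gap (V3→V4): /fj/ is a licit onset in full, so it all attaches to the next syllable.
Putting it together: fup.jy.fjo.fjup.
Syllable 2 is /jy/: onset /j/, nucleus /y/, coda ∅.

none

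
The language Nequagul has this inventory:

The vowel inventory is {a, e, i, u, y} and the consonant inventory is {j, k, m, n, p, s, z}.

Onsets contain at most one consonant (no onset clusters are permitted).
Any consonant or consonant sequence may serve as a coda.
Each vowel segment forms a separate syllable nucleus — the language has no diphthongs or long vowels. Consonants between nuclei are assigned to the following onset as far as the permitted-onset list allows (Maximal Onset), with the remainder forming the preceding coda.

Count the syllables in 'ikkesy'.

3

Vowels present: i, e, y; each is a nucleus, giving 3 syllables.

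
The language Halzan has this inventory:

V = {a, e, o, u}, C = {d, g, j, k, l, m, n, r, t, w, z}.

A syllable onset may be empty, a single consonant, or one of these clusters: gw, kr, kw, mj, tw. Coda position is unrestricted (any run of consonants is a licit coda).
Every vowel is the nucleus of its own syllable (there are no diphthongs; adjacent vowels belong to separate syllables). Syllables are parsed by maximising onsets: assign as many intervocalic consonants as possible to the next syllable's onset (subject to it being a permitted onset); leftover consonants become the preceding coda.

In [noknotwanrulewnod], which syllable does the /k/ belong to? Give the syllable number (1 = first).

1

The vowels are o, o, a, u, e, o — 6 nuclei, so 6 syllables.
Between /o/ (V1) and /o/ (V2): /kn/; trying suffixes from longest down, /n/ is the first permitted one, so coda /k/ | onset /n/.
Between /o/ (V2) and /a/ (V3): cluster /tw/ — /tw/ is itself a permitted onset, so the whole cluster goes right; preceding coda = ∅.
Between /a/ (V3) and /u/ (V4): cluster /nr/ — the longest permitted-onset suffix is /r/; onset = /r/, preceding coda = /n/.
Between /u/ (V4) and /e/ (V5): /l/ → onset of the next syllable (single consonants are always licit onsets).
Between /e/ (V5) and /o/ (V6): cluster /wn/ — the longest permitted-onset suffix is /n/; onset = /n/, preceding coda = /w/.
So the parse is nok.no.twan.ru.lew.nod.
The /k/ is in the coda of syllable 1 (/nok/).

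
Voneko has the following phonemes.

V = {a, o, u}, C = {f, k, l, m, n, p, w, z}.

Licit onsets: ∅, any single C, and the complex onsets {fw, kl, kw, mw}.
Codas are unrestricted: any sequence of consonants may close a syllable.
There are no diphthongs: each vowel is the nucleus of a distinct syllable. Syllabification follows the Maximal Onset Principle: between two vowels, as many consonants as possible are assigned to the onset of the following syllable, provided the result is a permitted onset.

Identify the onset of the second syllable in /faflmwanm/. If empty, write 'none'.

The vowels are a, a — 2 nuclei, so 2 syllables.
V1 /a/ – V2 /a/: cluster /flmw/ — the longest permitted-onset suffix is /mw/; onset = /mw/, preceding coda = /fl/.
Syllabification: fafl.mwanm.
Syllable 2 is /mwanm/: onset /mw/, nucleus /a/, coda /nm/.

mw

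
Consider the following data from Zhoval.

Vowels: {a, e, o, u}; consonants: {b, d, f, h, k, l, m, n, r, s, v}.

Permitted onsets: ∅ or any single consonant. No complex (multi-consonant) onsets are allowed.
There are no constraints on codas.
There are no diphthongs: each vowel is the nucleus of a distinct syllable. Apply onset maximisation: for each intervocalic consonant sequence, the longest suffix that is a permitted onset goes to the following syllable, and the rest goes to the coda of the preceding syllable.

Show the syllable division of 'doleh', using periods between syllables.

Nuclei (vowels): o, e → 2 syllables.
σ1/σ2 boundary: /l/ is a single consonant, so it becomes the next onset.

do.leh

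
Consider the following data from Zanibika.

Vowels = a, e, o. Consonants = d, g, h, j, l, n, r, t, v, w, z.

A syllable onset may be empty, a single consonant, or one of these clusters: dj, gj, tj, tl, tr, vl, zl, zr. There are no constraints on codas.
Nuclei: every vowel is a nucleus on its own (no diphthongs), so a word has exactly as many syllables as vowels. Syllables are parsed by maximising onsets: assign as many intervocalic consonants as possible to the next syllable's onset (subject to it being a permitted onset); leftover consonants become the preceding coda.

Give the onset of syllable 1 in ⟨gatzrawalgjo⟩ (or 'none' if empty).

g

Vowels present: a, a, a, o; each is a nucleus, giving 4 syllables.
Between /a/ (V1) and /a/ (V2): /tzr/ — longest licit onset from the right is /zr/, leaving /t/ as coda.
Between /a/ (V2) and /a/ (V3): /w/ is a single consonant, so it becomes the next onset.
Between /a/ (V3) and /o/ (V4): cluster /lgj/ — the longest permitted-onset suffix is /gj/; onset = /gj/, preceding coda = /l/.
So the parse is gat.zra.wal.gjo.
Syllable 1 is /gat/: onset /g/, nucleus /a/, coda /t/.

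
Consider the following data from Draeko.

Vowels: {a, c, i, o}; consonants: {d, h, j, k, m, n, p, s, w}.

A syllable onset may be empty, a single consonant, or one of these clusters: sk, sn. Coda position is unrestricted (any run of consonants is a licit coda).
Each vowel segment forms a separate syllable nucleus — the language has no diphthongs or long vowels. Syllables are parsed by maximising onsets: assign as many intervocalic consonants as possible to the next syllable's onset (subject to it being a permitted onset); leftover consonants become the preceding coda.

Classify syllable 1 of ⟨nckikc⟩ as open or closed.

open

Nuclei (vowels): c, i, c → 3 syllables.
/c…i/ gap (V1→V2): /k/ is a single consonant, so it becomes the next onset.
/i…c/ gap (V2→V3): /k/ is a single consonant, so it becomes the next onset.
Putting it together: nc.ki.kc.
Syllable 1 is /nc/; it ends in its nucleus with no coda, so it is open.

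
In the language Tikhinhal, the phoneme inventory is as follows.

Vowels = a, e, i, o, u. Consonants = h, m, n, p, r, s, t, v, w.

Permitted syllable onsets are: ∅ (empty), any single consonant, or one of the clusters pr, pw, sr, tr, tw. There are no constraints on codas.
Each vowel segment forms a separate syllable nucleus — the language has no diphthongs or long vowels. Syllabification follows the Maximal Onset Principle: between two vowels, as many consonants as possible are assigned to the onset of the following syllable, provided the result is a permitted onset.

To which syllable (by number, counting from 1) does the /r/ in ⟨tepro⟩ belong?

2

The vowels are e, o — 2 nuclei, so 2 syllables.
/e…o/ gap (V1→V2): /pr/ — entire cluster is a permitted onset → onset /pr/, coda ∅.
Syllabification: te.pro.
The /r/ is in the onset of syllable 2 (/pro/).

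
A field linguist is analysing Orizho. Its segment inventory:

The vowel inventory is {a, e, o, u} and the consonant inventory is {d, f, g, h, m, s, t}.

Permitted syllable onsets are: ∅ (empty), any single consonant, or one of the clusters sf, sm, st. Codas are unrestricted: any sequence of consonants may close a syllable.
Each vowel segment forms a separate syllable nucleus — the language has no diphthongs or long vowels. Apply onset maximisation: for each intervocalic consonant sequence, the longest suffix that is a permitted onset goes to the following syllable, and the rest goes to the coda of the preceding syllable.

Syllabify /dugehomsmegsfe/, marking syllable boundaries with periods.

du.ge.hom.smeg.sfe

Nuclei (vowels): u, e, o, e, e → 5 syllables.
Between /u/ (V1) and /e/ (V2): just /g/ — single C goes to the following onset.
Between /e/ (V2) and /o/ (V3): /h/ is a single consonant, so it becomes the next onset.
Between /o/ (V3) and /e/ (V4): /msm/; trying suffixes from longest down, /sm/ is the first permitted one, so coda /m/ | onset /sm/.
Between /e/ (V4) and /e/ (V5): /gsf/ splits as /g/ + /sf/ (/sf/ is the longest suffix that is a licit onset).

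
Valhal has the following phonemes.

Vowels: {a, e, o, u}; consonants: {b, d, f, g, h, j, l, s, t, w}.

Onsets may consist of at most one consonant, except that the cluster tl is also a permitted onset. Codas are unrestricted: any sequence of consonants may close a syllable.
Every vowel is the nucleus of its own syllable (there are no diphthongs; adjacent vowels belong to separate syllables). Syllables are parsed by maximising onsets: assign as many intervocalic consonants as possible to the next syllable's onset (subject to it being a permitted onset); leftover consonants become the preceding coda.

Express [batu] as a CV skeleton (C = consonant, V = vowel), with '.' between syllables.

CV.CV

Vowels present: a, u; each is a nucleus, giving 2 syllables.
V1 /a/ – V2 /u/: /t/ → onset of the next syllable (single consonants are always licit onsets).
Syllabification: ba.tu.
Mapping each syllable to C/V: /ba/ → CV, /tu/ → CV.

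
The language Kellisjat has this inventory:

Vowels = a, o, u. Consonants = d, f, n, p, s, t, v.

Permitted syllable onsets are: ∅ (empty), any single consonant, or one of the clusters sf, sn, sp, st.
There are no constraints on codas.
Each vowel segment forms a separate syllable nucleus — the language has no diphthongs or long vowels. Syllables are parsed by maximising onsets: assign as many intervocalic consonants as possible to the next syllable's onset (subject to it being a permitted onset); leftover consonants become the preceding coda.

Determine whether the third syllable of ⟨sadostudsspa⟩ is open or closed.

closed

Vowels present: a, o, u, a; each is a nucleus, giving 4 syllables.
/a…o/ gap (V1→V2): just /d/ — single C goes to the following onset.
/o…u/ gap (V2→V3): /st/ — entire cluster is a permitted onset → onset /st/, coda ∅.
/u…a/ gap (V3→V4): /dssp/; trying suffixes from longest down, /sp/ is the first permitted one, so coda /ds/ | onset /sp/.
Syllabification: sa.do.studs.spa.
Syllable 3 is /studs/ with coda /ds/, so it is closed.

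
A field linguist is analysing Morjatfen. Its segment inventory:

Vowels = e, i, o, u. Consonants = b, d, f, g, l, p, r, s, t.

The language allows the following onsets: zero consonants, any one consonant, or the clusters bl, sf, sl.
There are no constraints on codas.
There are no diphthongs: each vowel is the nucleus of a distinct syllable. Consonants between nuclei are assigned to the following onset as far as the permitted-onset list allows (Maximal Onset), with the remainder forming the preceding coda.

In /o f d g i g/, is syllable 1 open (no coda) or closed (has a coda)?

closed

Nuclei (vowels): o, i → 2 syllables.
Between /o/ (V1) and /i/ (V2): /fdg/ — longest licit onset from the right is /g/, leaving /fd/ as coda.
Putting it together: ofd.gig.
Syllable 1 is /ofd/ with coda /fd/, so it is closed.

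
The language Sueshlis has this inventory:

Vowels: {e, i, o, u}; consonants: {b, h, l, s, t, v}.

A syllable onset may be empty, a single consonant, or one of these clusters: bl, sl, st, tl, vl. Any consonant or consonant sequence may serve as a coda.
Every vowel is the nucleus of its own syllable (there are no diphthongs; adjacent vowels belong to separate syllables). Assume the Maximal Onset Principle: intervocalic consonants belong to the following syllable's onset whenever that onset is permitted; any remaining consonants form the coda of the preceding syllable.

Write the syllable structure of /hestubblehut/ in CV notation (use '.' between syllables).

Vowels present: e, u, e, u; each is a nucleus, giving 4 syllables.
V1 /e/ – V2 /u/: cluster /st/ — /st/ is itself a permitted onset, so the whole cluster goes right; preceding coda = ∅.
V2 /u/ – V3 /e/: /bbl/ — longest licit onset from the right is /bl/, leaving /b/ as coda.
V3 /e/ – V4 /u/: /h/ → onset of the next syllable (single consonants are always licit onsets).
Putting it together: he.stub.ble.hut.
Mapping each syllable to C/V: /he/ → CV, /stub/ → CCVC, /ble/ → CCV, /hut/ → CVC.

CV.CCVC.CCV.CVC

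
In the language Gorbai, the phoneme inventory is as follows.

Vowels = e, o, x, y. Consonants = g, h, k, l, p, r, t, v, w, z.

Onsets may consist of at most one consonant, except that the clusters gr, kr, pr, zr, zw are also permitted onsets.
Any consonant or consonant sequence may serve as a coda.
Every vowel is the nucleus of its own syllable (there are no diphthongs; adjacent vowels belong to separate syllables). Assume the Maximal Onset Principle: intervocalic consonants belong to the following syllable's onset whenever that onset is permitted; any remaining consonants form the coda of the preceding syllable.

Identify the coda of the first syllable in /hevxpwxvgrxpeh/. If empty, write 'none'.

none

Vowels present: e, x, x, x, e; each is a nucleus, giving 5 syllables.
Between /e/ (V1) and /x/ (V2): just /v/ — single C goes to the following onset.
Between /x/ (V2) and /x/ (V3): /pw/; trying suffixes from longest down, /w/ is the first permitted one, so coda /p/ | onset /w/.
Between /x/ (V3) and /x/ (V4): cluster /vgr/ — the longest permitted-onset suffix is /gr/; onset = /gr/, preceding coda = /v/.
Between /x/ (V4) and /e/ (V5): /p/ is a single consonant, so it becomes the next onset.
Syllabification: he.vxp.wxv.grx.peh.
Syllable 1 is /he/: onset /h/, nucleus /e/, coda ∅.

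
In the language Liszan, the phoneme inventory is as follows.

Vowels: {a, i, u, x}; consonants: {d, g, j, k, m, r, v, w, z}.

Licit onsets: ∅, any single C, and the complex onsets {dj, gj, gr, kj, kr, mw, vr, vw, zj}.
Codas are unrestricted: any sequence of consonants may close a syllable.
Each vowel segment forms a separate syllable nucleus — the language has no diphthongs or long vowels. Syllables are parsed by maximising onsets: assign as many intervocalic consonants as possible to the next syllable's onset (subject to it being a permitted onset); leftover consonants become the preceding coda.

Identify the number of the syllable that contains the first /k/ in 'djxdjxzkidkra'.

Nuclei (vowels): x, x, i, a → 4 syllables.
V1 /x/ – V2 /x/: cluster /dj/ — /dj/ is itself a permitted onset, so the whole cluster goes right; preceding coda = ∅.
V2 /x/ – V3 /i/: /zk/ splits as /z/ + /k/ (/k/ is the longest suffix that is a licit onset).
V3 /i/ – V4 /a/: cluster /dkr/ — the longest permitted-onset suffix is /kr/; onset = /kr/, preceding coda = /d/.
Syllabification: djx.djxz.kid.kra.
The first /k/ is in the onset of syllable 3 (/kid/).

3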